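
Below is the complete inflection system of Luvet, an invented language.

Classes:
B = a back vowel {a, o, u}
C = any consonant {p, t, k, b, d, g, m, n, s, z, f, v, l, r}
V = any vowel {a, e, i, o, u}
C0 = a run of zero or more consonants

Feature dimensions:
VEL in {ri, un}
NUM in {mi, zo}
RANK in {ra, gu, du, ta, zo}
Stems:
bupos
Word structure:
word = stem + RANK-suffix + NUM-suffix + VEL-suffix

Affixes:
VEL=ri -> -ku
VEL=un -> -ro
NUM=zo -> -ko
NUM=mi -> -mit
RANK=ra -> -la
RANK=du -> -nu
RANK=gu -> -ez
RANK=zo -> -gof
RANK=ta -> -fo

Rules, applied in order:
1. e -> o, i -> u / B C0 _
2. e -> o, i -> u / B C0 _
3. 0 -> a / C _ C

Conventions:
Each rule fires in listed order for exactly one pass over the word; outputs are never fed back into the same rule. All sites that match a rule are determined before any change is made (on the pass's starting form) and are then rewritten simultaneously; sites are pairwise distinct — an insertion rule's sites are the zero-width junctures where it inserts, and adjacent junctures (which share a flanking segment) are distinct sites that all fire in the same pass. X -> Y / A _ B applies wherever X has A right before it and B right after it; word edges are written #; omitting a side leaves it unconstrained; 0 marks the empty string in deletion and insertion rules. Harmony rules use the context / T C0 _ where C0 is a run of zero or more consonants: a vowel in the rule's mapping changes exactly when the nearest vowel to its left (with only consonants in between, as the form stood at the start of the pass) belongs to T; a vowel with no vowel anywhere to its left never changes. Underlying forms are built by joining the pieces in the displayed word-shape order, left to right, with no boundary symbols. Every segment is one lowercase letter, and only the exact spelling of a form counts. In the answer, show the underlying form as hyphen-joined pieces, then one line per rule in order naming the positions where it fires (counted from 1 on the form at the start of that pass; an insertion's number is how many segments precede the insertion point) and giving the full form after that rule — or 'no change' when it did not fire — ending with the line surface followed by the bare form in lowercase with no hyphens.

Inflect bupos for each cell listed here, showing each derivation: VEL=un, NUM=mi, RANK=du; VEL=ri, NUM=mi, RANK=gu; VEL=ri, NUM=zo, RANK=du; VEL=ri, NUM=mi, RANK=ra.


cell VEL=un, NUM=mi, RANK=du:
underlying: bupos-nu-mit-ro
1. e -> o, i -> u / B C0 _: fires at position(s) 9: buposnumutro
2. e -> o, i -> u / B C0 _: no change
3. 0 -> a / C _ C: inserts after position(s) 5, 10: buposanumutaro
surface: buposanumutaro

cell VEL=ri, NUM=mi, RANK=gu:
underlying: bupos-ez-mit-ku
1. e -> o, i -> u / B C0 _: fires at position(s) 6: buposozmitku
2. e -> o, i -> u / B C0 _: fires at position(s) 9: buposozmutku
3. 0 -> a / C _ C: inserts after position(s) 7, 10: buposozamutaku
surface: buposozamutaku

cell VEL=ri, NUM=zo, RANK=du:
underlying: bupos-nu-ko-ku
1. e -> o, i -> u / B C0 _: no change
2. e -> o, i -> u / B C0 _: no change
3. 0 -> a / C _ C: inserts after position(s) 5: buposanukoku
surface: buposanukoku

cell VEL=ri, NUM=mi, RANK=ra:
underlying: bupos-la-mit-ku
1. e -> o, i -> u / B C0 _: fires at position(s) 9: buposlamutku
2. e -> o, i -> u / B C0 _: no change
3. 0 -> a / C _ C: inserts after position(s) 5, 10: buposalamutaku
surface: buposalamutaku


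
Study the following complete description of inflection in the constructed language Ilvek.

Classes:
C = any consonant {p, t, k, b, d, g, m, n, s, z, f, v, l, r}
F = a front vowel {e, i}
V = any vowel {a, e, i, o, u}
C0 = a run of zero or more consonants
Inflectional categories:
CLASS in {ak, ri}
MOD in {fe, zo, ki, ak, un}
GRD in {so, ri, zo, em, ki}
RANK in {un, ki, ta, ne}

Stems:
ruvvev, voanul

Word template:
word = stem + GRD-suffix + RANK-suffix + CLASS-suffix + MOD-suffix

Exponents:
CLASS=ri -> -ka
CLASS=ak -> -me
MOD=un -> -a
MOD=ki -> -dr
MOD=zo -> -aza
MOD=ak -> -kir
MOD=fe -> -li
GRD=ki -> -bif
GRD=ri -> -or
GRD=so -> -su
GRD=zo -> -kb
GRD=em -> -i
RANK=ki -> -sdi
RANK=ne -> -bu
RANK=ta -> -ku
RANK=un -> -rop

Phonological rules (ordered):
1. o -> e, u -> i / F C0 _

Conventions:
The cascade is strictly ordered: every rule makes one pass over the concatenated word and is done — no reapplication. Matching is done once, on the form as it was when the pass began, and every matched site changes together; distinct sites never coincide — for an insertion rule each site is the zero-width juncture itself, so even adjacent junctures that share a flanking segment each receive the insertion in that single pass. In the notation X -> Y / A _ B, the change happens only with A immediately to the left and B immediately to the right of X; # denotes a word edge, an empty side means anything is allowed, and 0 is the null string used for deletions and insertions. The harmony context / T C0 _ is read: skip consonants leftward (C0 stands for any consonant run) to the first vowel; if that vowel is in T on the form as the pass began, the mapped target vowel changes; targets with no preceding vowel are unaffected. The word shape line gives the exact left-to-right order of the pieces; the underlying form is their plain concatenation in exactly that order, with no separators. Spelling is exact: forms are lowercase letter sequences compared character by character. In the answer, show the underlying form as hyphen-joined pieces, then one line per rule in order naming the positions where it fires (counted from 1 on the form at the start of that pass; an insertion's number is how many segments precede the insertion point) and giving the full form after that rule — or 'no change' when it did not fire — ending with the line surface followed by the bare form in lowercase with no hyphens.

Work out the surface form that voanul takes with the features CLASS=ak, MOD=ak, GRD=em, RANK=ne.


underlying: voanul-i-bu-me-kir
1. o -> e, u -> i / F C0 _: fires at position(s) 9: voanulibimekir
surface: voanulibimekir


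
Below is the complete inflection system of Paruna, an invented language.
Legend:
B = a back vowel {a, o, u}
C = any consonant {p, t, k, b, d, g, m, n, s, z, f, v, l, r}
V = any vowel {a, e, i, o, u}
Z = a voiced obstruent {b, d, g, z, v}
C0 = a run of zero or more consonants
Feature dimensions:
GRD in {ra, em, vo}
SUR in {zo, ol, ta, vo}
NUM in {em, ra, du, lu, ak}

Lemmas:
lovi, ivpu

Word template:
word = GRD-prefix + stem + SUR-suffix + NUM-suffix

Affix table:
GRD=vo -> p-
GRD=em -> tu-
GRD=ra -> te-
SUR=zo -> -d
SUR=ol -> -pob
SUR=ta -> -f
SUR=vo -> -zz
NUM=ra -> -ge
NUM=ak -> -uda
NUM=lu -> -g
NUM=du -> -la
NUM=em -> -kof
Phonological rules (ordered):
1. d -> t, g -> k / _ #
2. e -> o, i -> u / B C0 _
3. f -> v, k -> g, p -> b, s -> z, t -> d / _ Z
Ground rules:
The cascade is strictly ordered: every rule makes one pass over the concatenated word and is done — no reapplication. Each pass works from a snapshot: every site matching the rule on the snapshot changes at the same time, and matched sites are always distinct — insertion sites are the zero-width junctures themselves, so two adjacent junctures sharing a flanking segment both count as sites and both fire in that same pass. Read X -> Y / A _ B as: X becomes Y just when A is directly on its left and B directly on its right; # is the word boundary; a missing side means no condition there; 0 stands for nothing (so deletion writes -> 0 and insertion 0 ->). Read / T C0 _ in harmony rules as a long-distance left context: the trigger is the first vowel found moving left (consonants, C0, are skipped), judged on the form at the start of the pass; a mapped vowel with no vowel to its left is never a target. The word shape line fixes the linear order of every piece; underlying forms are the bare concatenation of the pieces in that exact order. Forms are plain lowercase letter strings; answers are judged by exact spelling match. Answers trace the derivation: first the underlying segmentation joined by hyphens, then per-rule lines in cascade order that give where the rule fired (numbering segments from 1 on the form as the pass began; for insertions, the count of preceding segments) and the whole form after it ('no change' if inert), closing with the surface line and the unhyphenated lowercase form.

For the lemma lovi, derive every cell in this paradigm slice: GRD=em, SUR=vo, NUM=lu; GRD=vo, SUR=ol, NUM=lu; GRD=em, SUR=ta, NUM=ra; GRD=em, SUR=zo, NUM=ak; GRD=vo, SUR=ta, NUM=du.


cell GRD=em, SUR=vo, NUM=lu:
underlying: tu-lovi-zz-g
1. d -> t, g -> k / _ #: fires at position(s) 9: tulovizzk
2. e -> o, i -> u / B C0 _: fires at position(s) 6: tulovuzzk
3. f -> v, k -> g, p -> b, s -> z, t -> d / _ Z: no change
surface: tulovuzzk

cell GRD=vo, SUR=ol, NUM=lu:
underlying: p-lovi-pob-g
1. d -> t, g -> k / _ #: fires at position(s) 9: plovipobk
2. e -> o, i -> u / B C0 _: fires at position(s) 5: plovupobk
3. f -> v, k -> g, p -> b, s -> z, t -> d / _ Z: no change
surface: plovupobk

cell GRD=em, SUR=ta, NUM=ra:
underlying: tu-lovi-f-ge
1. d -> t, g -> k / _ #: no change
2. e -> o, i -> u / B C0 _: fires at position(s) 6: tulovufge
3. f -> v, k -> g, p -> b, s -> z, t -> d / _ Z: fires at position(s) 7: tulovuvge
surface: tulovuvge

cell GRD=em, SUR=zo, NUM=ak:
underlying: tu-lovi-d-uda
1. d -> t, g -> k / _ #: no change
2. e -> o, i -> u / B C0 _: fires at position(s) 6: tulovududa
3. f -> v, k -> g, p -> b, s -> z, t -> d / _ Z: no change
surface: tulovududa

cell GRD=vo, SUR=ta, NUM=du:
underlying: p-lovi-f-la
1. d -> t, g -> k / _ #: no change
2. e -> o, i -> u / B C0 _: fires at position(s) 5: plovufla
3. f -> v, k -> g, p -> b, s -> z, t -> d / _ Z: no change
surface: plovufla


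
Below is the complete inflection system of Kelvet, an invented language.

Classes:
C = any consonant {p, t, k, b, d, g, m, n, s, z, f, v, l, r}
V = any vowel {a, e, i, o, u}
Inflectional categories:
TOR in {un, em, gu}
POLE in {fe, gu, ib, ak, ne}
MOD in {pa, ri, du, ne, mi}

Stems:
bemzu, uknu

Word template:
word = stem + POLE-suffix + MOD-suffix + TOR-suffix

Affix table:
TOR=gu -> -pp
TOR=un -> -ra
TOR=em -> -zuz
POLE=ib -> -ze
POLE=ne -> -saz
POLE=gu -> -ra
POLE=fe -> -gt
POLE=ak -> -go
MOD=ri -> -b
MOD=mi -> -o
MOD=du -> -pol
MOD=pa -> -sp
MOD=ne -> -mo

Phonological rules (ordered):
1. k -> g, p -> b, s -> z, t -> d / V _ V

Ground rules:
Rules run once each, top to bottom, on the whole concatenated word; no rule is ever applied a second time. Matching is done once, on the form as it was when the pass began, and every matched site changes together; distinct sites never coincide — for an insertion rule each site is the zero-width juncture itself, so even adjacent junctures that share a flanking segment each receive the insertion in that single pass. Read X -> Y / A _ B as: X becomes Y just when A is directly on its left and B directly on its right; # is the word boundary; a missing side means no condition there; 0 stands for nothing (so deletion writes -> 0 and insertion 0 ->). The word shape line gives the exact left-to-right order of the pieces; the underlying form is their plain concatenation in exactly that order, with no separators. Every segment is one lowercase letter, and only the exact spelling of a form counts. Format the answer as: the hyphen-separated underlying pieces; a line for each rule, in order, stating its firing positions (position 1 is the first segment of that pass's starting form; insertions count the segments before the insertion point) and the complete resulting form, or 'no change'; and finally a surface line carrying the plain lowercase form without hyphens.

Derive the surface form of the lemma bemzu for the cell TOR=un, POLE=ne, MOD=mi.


underlying: bemzu-saz-o-ra
1. k -> g, p -> b, s -> z, t -> d / V _ V: fires at position(s) 6: bemzuzazora
surface: bemzuzazora


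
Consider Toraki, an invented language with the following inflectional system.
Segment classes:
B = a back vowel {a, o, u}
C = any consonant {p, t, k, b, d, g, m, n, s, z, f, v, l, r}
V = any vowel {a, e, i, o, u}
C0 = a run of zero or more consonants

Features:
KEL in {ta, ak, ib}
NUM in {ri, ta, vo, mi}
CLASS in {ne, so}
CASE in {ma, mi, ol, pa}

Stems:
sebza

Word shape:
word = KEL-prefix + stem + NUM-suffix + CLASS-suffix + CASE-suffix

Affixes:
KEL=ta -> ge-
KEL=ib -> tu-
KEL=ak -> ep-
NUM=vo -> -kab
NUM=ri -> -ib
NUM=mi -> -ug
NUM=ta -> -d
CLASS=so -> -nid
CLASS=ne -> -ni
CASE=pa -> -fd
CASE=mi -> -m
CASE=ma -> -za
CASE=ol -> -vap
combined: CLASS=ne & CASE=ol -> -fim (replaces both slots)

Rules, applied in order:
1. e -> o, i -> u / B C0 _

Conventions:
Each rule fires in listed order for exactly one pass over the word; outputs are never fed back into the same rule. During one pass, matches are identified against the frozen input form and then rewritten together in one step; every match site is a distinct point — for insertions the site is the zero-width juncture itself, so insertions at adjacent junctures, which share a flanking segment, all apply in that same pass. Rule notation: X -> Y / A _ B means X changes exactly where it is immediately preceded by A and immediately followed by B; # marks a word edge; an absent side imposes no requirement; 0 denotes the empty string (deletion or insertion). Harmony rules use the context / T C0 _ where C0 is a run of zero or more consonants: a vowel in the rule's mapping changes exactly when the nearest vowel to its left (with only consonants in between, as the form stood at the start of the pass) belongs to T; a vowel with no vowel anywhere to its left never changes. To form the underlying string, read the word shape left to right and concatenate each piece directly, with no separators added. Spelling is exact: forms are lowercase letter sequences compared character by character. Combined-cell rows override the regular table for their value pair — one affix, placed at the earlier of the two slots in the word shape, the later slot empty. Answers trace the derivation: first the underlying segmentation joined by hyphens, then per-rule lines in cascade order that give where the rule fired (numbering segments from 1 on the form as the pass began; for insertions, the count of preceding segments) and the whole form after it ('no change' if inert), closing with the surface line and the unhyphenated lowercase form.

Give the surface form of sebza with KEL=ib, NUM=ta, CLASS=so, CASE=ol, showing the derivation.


underlying: tu-sebza-d-nid-vap
1. e -> o, i -> u / B C0 _: fires at position(s) 4, 10: tusobzadnudvap
surface: tusobzadnudvap


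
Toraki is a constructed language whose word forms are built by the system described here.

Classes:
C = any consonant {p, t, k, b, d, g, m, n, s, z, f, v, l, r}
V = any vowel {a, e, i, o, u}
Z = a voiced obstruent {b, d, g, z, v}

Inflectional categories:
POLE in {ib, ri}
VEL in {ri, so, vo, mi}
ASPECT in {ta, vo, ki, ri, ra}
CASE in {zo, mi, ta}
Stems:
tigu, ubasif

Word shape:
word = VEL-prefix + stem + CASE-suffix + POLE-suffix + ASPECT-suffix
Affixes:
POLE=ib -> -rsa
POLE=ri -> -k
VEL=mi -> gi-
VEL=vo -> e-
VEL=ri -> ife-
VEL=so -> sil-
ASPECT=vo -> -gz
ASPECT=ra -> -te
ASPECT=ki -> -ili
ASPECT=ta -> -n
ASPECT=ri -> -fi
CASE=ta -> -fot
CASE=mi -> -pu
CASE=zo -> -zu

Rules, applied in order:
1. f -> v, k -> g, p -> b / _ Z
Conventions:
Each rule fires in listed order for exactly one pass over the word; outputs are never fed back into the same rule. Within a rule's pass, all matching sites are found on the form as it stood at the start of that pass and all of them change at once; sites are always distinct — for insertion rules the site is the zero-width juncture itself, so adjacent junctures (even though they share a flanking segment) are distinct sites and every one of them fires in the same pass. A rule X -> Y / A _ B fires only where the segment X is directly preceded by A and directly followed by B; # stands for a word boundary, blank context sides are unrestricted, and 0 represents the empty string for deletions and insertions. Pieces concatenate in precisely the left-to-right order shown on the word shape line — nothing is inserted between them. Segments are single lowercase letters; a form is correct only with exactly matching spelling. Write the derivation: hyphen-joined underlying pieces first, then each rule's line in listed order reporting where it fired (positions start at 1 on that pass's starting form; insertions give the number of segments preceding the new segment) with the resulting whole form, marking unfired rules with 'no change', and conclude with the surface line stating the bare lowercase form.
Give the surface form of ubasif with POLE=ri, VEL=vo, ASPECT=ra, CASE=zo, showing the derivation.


underlying: e-ubasif-zu-k-te
1. f -> v, k -> g, p -> b / _ Z: fires at position(s) 7: eubasivzukte
surface: eubasivzukte


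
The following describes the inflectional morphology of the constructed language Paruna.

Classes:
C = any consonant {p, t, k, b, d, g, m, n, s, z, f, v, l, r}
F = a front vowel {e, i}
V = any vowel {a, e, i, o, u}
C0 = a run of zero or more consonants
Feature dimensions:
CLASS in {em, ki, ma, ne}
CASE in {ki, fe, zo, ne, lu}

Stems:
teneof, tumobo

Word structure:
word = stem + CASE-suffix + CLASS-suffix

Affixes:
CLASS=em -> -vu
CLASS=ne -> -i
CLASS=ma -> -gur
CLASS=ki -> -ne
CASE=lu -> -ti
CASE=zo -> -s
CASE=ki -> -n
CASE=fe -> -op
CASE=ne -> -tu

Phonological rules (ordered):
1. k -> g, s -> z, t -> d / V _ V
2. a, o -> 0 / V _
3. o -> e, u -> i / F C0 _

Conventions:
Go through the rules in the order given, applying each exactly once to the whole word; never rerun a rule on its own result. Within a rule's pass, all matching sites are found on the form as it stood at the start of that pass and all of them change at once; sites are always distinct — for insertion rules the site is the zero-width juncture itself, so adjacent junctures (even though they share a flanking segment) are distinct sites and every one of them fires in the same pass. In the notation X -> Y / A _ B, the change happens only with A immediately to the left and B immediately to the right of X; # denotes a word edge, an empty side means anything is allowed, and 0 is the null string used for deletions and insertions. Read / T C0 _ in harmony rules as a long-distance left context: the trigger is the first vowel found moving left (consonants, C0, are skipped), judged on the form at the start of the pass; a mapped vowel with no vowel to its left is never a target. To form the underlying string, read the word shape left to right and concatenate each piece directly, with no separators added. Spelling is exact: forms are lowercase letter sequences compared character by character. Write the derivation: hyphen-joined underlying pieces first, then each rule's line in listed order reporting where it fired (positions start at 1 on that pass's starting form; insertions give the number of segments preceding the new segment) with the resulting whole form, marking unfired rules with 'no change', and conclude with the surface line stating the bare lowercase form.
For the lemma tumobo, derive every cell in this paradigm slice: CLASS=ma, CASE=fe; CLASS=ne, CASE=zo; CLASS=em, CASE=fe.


cell CLASS=ma, CASE=fe:
underlying: tumobo-op-gur
1. k -> g, s -> z, t -> d / V _ V: no change
2. a, o -> 0 / V _: fires at position(s) 7: tumobopgur
3. o -> e, u -> i / F C0 _: no change
surface: tumobopgur

cell CLASS=ne, CASE=zo:
underlying: tumobo-s-i
1. k -> g, s -> z, t -> d / V _ V: fires at position(s) 7: tumobozi
2. a, o -> 0 / V _: no change
3. o -> e, u -> i / F C0 _: no change
surface: tumobozi

cell CLASS=em, CASE=fe:
underlying: tumobo-op-vu
1. k -> g, s -> z, t -> d / V _ V: no change
2. a, o -> 0 / V _: fires at position(s) 7: tumobopvu
3. o -> e, u -> i / F C0 _: no change
surface: tumobopvu


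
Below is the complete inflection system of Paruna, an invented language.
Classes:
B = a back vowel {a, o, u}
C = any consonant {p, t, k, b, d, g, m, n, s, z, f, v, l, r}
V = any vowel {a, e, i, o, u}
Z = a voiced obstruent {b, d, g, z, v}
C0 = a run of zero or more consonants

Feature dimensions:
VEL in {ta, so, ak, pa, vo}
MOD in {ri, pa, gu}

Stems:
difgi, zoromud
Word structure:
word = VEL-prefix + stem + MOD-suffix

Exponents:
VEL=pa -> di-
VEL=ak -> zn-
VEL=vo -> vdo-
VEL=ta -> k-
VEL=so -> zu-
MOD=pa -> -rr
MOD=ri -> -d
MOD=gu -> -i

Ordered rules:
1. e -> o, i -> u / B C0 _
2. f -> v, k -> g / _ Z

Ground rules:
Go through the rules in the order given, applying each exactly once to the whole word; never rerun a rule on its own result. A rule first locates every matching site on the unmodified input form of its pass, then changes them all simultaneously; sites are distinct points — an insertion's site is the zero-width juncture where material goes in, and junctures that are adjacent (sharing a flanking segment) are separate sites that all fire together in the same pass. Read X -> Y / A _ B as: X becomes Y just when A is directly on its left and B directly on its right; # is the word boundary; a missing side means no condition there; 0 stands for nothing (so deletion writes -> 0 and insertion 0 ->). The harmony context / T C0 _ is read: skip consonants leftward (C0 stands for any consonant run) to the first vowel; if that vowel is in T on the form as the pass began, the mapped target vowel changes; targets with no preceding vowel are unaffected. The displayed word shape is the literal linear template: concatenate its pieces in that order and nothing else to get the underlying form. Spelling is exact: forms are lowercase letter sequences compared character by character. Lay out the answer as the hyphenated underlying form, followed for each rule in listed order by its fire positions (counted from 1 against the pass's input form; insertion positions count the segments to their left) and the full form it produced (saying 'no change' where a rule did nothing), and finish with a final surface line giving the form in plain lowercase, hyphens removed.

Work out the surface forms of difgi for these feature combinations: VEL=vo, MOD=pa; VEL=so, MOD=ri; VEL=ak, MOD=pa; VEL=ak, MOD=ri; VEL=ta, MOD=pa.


cell VEL=vo, MOD=pa:
underlying: vdo-difgi-rr
1. e -> o, i -> u / B C0 _: fires at position(s) 5: vdodufgirr
2. f -> v, k -> g / _ Z: fires at position(s) 6: vdoduvgirr
surface: vdoduvgirr

cell VEL=so, MOD=ri:
underlying: zu-difgi-d
1. e -> o, i -> u / B C0 _: fires at position(s) 4: zudufgid
2. f -> v, k -> g / _ Z: fires at position(s) 5: zuduvgid
surface: zuduvgid

cell VEL=ak, MOD=pa:
underlying: zn-difgi-rr
1. e -> o, i -> u / B C0 _: no change
2. f -> v, k -> g / _ Z: fires at position(s) 5: zndivgirr
surface: zndivgirr

cell VEL=ak, MOD=ri:
underlying: zn-difgi-d
1. e -> o, i -> u / B C0 _: no change
2. f -> v, k -> g / _ Z: fires at position(s) 5: zndivgid
surface: zndivgid

cell VEL=ta, MOD=pa:
underlying: k-difgi-rr
1. e -> o, i -> u / B C0 _: no change
2. f -> v, k -> g / _ Z: fires at position(s) 1, 4: gdivgirr
surface: gdivgirr


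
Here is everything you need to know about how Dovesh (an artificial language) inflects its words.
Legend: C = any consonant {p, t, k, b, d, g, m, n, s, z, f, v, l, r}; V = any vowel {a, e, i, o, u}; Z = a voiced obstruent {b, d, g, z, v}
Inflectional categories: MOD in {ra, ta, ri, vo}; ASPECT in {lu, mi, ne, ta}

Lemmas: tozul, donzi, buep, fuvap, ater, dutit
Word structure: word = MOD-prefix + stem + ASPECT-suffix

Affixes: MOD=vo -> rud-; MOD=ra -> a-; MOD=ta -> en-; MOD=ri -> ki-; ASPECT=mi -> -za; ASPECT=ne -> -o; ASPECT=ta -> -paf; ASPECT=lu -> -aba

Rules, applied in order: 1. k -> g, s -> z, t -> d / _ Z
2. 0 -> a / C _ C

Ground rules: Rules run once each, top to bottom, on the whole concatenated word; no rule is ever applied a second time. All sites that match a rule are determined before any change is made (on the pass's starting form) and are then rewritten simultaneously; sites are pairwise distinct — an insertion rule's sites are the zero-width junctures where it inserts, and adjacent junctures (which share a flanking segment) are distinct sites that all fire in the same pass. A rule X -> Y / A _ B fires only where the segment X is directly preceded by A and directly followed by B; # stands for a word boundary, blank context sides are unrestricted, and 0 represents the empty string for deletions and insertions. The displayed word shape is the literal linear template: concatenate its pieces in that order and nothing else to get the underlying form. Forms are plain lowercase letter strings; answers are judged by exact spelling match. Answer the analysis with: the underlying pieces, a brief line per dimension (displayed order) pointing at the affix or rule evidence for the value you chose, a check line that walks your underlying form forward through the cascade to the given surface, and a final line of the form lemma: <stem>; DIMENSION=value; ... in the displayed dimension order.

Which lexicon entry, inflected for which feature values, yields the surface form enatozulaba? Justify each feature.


underlying: en-tozul-aba
MOD=ta - signalled by the affix en-
ASPECT=lu - signalled by the affix -aba
check: entozulaba -> entozulaba -> enatozulaba
lemma: tozul; MOD=ta; ASPECT=lu


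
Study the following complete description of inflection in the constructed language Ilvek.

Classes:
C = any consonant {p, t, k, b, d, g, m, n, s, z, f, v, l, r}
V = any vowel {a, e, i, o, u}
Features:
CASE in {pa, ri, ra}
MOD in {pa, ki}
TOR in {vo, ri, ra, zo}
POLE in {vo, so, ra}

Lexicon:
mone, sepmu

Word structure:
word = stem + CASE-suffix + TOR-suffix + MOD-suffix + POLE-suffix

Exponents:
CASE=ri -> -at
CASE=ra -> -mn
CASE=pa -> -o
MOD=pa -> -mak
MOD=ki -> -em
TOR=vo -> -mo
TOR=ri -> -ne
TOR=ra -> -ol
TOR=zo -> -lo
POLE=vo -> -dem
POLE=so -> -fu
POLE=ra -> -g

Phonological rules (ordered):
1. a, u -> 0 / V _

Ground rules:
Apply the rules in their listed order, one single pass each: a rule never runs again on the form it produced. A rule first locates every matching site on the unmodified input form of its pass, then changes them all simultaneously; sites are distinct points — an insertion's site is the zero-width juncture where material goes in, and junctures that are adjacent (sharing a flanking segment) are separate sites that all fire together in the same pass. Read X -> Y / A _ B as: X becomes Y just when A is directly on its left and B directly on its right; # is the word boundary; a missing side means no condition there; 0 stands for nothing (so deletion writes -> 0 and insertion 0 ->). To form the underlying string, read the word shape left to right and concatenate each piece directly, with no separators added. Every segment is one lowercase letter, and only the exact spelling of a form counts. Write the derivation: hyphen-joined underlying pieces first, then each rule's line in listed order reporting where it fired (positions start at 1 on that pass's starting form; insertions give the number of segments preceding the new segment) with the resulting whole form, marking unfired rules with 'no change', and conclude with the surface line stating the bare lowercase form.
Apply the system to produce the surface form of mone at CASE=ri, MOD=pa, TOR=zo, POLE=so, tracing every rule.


underlying: mone-at-lo-mak-fu
1. a, u -> 0 / V _: fires at position(s) 5: monetlomakfu
surface: monetlomakfu


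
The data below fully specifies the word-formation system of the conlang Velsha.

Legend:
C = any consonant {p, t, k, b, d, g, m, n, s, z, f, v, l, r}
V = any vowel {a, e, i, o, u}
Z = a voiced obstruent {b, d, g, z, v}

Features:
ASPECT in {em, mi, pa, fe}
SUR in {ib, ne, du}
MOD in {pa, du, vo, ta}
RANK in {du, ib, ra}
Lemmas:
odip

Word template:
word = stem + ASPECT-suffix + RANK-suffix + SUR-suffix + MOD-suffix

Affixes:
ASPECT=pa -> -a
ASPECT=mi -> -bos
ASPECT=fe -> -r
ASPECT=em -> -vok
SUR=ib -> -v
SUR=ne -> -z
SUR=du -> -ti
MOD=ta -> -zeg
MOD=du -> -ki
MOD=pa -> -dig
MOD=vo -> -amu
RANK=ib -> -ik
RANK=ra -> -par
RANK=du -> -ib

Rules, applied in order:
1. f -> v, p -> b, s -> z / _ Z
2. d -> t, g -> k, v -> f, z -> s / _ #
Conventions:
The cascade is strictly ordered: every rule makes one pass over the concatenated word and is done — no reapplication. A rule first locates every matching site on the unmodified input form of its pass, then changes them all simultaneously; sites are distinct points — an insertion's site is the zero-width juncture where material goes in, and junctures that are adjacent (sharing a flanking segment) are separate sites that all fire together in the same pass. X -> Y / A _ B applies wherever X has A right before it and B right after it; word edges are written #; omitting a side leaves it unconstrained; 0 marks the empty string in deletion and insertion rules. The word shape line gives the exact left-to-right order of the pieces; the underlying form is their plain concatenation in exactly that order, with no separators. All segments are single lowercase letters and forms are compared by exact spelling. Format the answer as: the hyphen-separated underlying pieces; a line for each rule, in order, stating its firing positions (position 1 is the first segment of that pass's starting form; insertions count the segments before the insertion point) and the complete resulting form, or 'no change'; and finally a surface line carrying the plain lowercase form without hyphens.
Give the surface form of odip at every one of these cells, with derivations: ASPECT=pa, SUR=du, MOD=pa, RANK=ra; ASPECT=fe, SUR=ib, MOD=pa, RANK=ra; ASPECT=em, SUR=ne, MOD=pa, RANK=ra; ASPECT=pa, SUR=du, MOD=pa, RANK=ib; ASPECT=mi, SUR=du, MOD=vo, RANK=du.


cell ASPECT=pa, SUR=du, MOD=pa, RANK=ra:
underlying: odip-a-par-ti-dig
1. f -> v, p -> b, s -> z / _ Z: no change
2. d -> t, g -> k, v -> f, z -> s / _ #: fires at position(s) 13: odipapartidik
surface: odipapartidik

cell ASPECT=fe, SUR=ib, MOD=pa, RANK=ra:
underlying: odip-r-par-v-dig
1. f -> v, p -> b, s -> z / _ Z: no change
2. d -> t, g -> k, v -> f, z -> s / _ #: fires at position(s) 12: odiprparvdik
surface: odiprparvdik

cell ASPECT=em, SUR=ne, MOD=pa, RANK=ra:
underlying: odip-vok-par-z-dig
1. f -> v, p -> b, s -> z / _ Z: fires at position(s) 4: odibvokparzdig
2. d -> t, g -> k, v -> f, z -> s / _ #: fires at position(s) 14: odibvokparzdik
surface: odibvokparzdik

cell ASPECT=pa, SUR=du, MOD=pa, RANK=ib:
underlying: odip-a-ik-ti-dig
1. f -> v, p -> b, s -> z / _ Z: no change
2. d -> t, g -> k, v -> f, z -> s / _ #: fires at position(s) 12: odipaiktidik
surface: odipaiktidik

cell ASPECT=mi, SUR=du, MOD=vo, RANK=du:
underlying: odip-bos-ib-ti-amu
1. f -> v, p -> b, s -> z / _ Z: fires at position(s) 4: odibbosibtiamu
2. d -> t, g -> k, v -> f, z -> s / _ #: no change
surface: odibbosibtiamu


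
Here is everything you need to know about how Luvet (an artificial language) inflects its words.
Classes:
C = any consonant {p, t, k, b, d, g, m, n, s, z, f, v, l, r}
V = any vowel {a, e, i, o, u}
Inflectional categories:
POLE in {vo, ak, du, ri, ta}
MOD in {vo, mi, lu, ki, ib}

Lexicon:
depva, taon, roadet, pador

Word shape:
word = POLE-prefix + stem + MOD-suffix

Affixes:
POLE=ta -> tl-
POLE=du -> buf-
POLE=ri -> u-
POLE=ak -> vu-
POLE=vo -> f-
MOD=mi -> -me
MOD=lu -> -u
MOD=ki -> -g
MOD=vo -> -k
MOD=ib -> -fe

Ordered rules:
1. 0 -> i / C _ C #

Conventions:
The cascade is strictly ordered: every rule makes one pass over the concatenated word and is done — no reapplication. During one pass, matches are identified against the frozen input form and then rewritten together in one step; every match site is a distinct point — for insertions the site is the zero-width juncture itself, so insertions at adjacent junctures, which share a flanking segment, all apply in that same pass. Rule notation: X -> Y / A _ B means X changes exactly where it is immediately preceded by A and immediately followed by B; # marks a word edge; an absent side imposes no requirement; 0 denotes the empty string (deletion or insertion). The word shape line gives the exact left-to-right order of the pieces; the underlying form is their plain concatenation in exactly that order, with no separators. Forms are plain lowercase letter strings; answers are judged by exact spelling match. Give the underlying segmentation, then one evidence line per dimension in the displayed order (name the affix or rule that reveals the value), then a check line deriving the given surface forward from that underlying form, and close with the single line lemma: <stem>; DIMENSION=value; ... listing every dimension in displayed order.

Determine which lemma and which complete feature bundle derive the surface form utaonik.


underlying: u-taon-k
POLE=ri - signalled by the affix u-
MOD=vo - signalled by the affix -k
check: utaonk -> utaonik
lemma: taon; POLE=ri; MOD=vo


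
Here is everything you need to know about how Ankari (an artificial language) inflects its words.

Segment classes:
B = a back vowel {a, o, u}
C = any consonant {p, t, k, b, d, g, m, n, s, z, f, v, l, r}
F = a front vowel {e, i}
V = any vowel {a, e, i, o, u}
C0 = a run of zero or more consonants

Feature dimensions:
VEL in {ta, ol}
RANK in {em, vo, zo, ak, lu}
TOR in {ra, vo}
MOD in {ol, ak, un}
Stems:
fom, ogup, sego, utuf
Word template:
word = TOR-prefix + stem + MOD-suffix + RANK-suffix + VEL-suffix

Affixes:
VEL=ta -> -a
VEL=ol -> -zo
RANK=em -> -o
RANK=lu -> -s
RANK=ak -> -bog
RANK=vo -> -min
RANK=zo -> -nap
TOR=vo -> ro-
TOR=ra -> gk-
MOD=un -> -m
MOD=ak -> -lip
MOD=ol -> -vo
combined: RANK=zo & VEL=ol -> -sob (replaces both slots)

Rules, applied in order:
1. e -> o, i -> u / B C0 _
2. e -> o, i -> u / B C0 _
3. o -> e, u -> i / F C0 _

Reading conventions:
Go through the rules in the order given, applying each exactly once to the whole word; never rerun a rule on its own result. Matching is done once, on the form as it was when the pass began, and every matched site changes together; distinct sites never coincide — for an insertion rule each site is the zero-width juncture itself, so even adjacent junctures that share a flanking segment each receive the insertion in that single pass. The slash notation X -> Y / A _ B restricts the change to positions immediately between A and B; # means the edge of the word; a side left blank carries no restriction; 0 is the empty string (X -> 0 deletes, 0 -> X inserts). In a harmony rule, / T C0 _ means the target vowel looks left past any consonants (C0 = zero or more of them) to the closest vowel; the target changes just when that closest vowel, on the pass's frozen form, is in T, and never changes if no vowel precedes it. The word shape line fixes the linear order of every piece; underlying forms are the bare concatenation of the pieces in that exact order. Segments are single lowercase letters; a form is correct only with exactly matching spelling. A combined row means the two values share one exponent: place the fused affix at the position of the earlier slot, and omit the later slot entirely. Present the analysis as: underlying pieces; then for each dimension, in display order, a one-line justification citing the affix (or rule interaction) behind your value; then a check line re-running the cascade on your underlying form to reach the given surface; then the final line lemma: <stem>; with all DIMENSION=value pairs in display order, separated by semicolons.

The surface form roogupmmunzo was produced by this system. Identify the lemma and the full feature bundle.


underlying: ro-ogup-m-min-zo
VEL=ol - signalled by the affix -zo
RANK=vo - signalled by the affix -min
TOR=vo - signalled by the affix ro-
MOD=un - signalled by the affix -m
check: roogupmminzo -> roogupmmunzo -> roogupmmunzo -> roogupmmunzo
lemma: ogup; VEL=ol; RANK=vo; TOR=vo; MOD=un


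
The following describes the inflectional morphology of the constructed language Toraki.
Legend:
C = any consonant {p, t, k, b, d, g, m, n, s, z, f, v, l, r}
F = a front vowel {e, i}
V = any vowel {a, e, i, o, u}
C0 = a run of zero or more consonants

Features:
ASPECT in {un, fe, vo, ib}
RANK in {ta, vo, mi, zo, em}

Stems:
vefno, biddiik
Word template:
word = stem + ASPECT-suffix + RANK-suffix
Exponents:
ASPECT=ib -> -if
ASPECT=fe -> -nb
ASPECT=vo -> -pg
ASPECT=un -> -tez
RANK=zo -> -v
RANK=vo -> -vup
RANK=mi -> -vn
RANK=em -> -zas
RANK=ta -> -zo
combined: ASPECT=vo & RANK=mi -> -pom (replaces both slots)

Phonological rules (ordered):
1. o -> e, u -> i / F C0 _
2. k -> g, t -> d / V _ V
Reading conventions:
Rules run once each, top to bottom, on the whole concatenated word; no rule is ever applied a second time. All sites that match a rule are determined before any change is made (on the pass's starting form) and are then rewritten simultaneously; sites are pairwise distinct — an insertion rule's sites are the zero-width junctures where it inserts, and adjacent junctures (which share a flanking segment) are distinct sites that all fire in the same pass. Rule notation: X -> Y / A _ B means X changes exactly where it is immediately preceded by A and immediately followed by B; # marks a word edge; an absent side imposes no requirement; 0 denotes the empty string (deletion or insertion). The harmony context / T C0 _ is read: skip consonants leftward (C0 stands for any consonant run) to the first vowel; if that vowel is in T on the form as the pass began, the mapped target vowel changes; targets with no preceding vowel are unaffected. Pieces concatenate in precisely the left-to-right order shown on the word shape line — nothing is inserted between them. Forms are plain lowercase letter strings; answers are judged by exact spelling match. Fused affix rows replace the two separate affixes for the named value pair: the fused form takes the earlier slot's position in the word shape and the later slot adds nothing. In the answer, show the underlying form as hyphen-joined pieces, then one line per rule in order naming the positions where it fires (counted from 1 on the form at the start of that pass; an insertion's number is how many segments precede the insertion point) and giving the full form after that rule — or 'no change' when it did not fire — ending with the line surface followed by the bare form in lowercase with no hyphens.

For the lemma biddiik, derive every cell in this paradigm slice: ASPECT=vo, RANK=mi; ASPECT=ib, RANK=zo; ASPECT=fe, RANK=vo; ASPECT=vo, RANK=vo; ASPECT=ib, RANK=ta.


cell ASPECT=vo, RANK=mi:
underlying: biddiik-pom
1. o -> e, u -> i / F C0 _: fires at position(s) 9: biddiikpem
2. k -> g, t -> d / V _ V: no change
surface: biddiikpem

cell ASPECT=ib, RANK=zo:
underlying: biddiik-if-v
1. o -> e, u -> i / F C0 _: no change
2. k -> g, t -> d / V _ V: fires at position(s) 7: biddiigifv
surface: biddiigifv

cell ASPECT=fe, RANK=vo:
underlying: biddiik-nb-vup
1. o -> e, u -> i / F C0 _: fires at position(s) 11: biddiiknbvip
2. k -> g, t -> d / V _ V: no change
surface: biddiiknbvip

cell ASPECT=vo, RANK=vo:
underlying: biddiik-pg-vup
1. o -> e, u -> i / F C0 _: fires at position(s) 11: biddiikpgvip
2. k -> g, t -> d / V _ V: no change
surface: biddiikpgvip

cell ASPECT=ib, RANK=ta:
underlying: biddiik-if-zo
1. o -> e, u -> i / F C0 _: fires at position(s) 11: biddiikifze
2. k -> g, t -> d / V _ V: fires at position(s) 7: biddiigifze
surface: biddiigifze


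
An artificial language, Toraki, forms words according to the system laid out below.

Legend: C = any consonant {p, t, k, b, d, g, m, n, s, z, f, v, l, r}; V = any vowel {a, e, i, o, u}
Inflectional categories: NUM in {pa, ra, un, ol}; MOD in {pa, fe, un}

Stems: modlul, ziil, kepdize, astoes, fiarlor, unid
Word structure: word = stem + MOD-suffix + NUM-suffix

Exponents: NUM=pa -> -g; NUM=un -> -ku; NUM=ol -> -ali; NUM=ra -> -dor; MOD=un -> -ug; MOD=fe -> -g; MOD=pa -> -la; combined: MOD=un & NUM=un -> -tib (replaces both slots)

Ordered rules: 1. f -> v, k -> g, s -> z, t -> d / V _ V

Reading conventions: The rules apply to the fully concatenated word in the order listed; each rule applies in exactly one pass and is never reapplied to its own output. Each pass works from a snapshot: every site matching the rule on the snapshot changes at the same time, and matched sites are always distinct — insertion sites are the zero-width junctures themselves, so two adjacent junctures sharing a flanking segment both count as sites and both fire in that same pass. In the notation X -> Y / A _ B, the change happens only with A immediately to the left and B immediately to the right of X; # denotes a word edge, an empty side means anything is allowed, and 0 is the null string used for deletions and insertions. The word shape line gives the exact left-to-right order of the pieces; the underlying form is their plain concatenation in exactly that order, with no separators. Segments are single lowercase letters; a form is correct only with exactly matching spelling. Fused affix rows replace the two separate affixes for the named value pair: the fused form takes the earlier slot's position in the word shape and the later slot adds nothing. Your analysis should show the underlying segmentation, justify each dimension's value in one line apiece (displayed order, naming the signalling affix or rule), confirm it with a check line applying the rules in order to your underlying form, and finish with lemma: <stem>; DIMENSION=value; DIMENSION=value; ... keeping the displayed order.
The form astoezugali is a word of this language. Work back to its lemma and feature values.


underlying: astoes-ug-ali
NUM=ol - signalled by the affix -ali
MOD=un - signalled by the affix -ug
check: astoesugali -> astoezugali
lemma: astoes; NUM=ol; MOD=un
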